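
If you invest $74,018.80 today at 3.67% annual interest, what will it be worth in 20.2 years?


Future value formula: FV = PV × (1 + r)^t
FV = $74,018.80 × (1 + 0.0367)^20.2
FV = $74,018.80 × 2.07105957
FV = $153,297.34

FV = PV × (1 + r)^t = $153,297.34


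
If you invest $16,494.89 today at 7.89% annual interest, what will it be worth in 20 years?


Future value formula: FV = PV × (1 + r)^t
FV = $16,494.89 × (1 + 0.0789)^20
FV = $16,494.89 × 4.5669248
FV = $75,330.92

FV = PV × (1 + r)^t = $75,330.92


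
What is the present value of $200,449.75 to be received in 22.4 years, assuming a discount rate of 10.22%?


Present value formula: PV = FV / (1 + r)^t
PV = $200,449.75 / (1 + 0.1022)^22.4
PV = $200,449.75 / 8.843682
PV = $22,665.87

PV = FV / (1 + r)^t = $22,665.87


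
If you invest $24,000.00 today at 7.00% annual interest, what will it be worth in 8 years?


Future value formula: FV = PV × (1 + r)^t
FV = $24,000.00 × (1 + 0.07)^8
FV = $24,000.00 × 1.7181862
FV = $41,236.47

FV = PV × (1 + r)^t = $41,236.47


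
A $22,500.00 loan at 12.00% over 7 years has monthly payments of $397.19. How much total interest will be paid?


Total paid over the life of the loan = PMT × n.
Total paid = $397.19 × 84 = $33,363.96
Total interest = total paid − principal = $33,363.96 − $22,500.00 = $10,863.96

Total interest = (PMT × n) - PV = $10,863.96


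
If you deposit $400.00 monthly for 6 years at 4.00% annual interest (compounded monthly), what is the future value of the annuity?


Future value of an ordinary annuity: FV = PMT × ((1 + r)^n − 1) / r
Monthly rate r = 0.04/12 ≈ 0.00333333, n = 72
FV = $400.00 × ((1 + 0.04/12)^72 − 1) / (0.04/12)
FV = $400.00 × 81.222564
FV = $32,489.03

FV = PMT × ((1+r)^n - 1)/r = $32,489.03


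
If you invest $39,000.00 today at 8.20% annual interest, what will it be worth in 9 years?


Future value formula: FV = PV × (1 + r)^t
FV = $39,000.00 × (1 + 0.082)^9
FV = $39,000.00 × 2.0325692
FV = $79,270.20

FV = PV × (1 + r)^t = $79,270.20


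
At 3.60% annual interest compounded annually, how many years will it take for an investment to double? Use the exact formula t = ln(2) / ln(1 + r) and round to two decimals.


Doubling condition: (1 + r)^t = 2
Take ln of both sides: t × ln(1 + r) = ln(2)
t = ln(2) / ln(1 + r)
t = 0.693147 / 0.035367
t = 19.60

t = ln(2) / ln(1 + r) = 19.60 years


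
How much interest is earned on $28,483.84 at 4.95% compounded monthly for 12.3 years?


Compound interest earned = final amount − principal.
A = P(1 + r/n)^(nt) = $28,483.84 × (1 + 0.0495/12)^(12 × 12.3) = $52,296.77
Interest = A − P = $52,296.77 − $28,483.84 = $23,812.93

Interest = A - P = $23,812.93


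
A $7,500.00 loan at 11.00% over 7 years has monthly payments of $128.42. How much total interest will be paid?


Total paid over the life of the loan = PMT × n.
Total paid = $128.42 × 84 = $10,787.28
Total interest = total paid − principal = $10,787.28 − $7,500.00 = $3,287.28

Total interest = (PMT × n) - PV = $3,287.28


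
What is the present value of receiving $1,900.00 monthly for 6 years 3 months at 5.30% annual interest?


Present value of an ordinary annuity: PV = PMT × (1 − (1 + r)^(−n)) / r
Monthly rate r = 0.053/12 ≈ 0.00441667, n = 75
PV = $1,900.00 × (1 − (1 + 0.053/12)^(−75)) / (0.053/12)
PV = $1,900.00 × 63.724634
PV = $121,076.80

PV = PMT × (1-(1+r)^(-n))/r = $121,076.80


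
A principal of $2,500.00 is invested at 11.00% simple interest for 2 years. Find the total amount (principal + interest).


Total amount formula: A = P(1 + rt) = P + P·r·t
Interest: I = P × r × t = $2,500.00 × 0.11 × 2 = $550.00
A = P + I = $2,500.00 + $550.00 = $3,050.00

A = P + I = P(1 + rt) = $3,050.00


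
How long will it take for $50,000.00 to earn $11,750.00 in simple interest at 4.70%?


Rearrange the simple interest formula for t:
I = P × r × t  ⇒  t = I / (P × r)
t = $11,750.00 / ($50,000.00 × 0.047)
t = 5

t = I/(P×r) = 5 years


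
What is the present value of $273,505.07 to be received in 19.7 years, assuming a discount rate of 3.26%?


Present value formula: PV = FV / (1 + r)^t
PV = $273,505.07 / (1 + 0.0326)^19.7
PV = $273,505.07 / 1.8813205
PV = $145,379.31

PV = FV / (1 + r)^t = $145,379.31


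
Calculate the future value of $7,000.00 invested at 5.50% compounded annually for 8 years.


Compound interest formula: A = P(1 + r/n)^(nt)
A = $7,000.00 × (1 + 0.055/1)^(1 × 8)
Growth factor: (1 + 0.055/1)^8 = 1.534687
A = $7,000.00 × 1.534687
A = $10,742.81

A = P(1 + r/n)^(nt) = $10,742.81


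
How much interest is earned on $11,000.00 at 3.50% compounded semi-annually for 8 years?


Compound interest earned = final amount − principal.
A = P(1 + r/n)^(nt) = $11,000.00 × (1 + 0.035/2)^(2 × 8) = $14,519.22
Interest = A − P = $14,519.22 − $11,000.00 = $3,519.22

Interest = A - P = $3,519.22


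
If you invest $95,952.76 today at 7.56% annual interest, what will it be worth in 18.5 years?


Future value formula: FV = PV × (1 + r)^t
FV = $95,952.76 × (1 + 0.0756)^18.5
FV = $95,952.76 × 3.850700
FV = $369,485.29

FV = PV × (1 + r)^t = $369,485.29


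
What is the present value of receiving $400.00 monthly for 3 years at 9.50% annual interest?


Present value of an ordinary annuity: PV = PMT × (1 − (1 + r)^(−n)) / r
Monthly rate r = 0.095/12 ≈ 0.00791667, n = 36
PV = $400.00 × (1 − (1 + 0.095/12)^(−36)) / (0.095/12)
PV = $400.00 × 31.217856
PV = $12,487.14

PV = PMT × (1-(1+r)^(-n))/r = $12,487.14


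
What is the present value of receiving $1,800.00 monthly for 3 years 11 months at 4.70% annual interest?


Present value of an ordinary annuity: PV = PMT × (1 − (1 + r)^(−n)) / r
Monthly rate r = 0.047/12 ≈ 0.00391667, n = 47
PV = $1,800.00 × (1 − (1 + 0.047/12)^(−47)) / (0.047/12)
PV = $1,800.00 × 42.851327
PV = $77,132.39

PV = PMT × (1-(1+r)^(-n))/r = $77,132.39


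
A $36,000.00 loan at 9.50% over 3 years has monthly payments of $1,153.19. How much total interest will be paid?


Total paid over the life of the loan = PMT × n.
Total paid = $1,153.19 × 36 = $41,514.84
Total interest = total paid − principal = $41,514.84 − $36,000.00 = $5,514.84

Total interest = (PMT × n) - PV = $5,514.84


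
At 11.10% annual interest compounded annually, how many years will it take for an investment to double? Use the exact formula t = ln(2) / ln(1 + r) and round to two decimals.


Doubling condition: (1 + r)^t = 2
Take ln of both sides: t × ln(1 + r) = ln(2)
t = ln(2) / ln(1 + r)
t = 0.693147 / 0.105261
t = 6.59

t = ln(2) / ln(1 + r) = 6.59 years


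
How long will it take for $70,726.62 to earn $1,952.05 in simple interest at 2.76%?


Rearrange the simple interest formula for t:
I = P × r × t  ⇒  t = I / (P × r)
t = $1,952.05 / ($70,726.62 × 0.0276)
t = 1

t = I/(P×r) = 1 year


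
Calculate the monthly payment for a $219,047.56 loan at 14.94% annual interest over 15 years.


Loan payment formula: PMT = PV × r / (1 − (1 + r)^(−n))
Monthly rate r = 0.1494/12 = 0.01245, n = 180 months
Denominator: 1 − (1 + 0.1494/12)^(−180) = 0.8921662
PMT = $219,047.56 × (0.1494/12) / 0.8921662
PMT = $3,056.76 per month

PMT = PV × r / (1-(1+r)^(-n)) = $3,056.76/month


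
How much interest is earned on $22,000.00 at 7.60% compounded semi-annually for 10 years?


Compound interest earned = final amount − principal.
A = P(1 + r/n)^(nt) = $22,000.00 × (1 + 0.076/2)^(2 × 10) = $46,384.17
Interest = A − P = $46,384.17 − $22,000.00 = $24,384.17

Interest = A - P = $24,384.17


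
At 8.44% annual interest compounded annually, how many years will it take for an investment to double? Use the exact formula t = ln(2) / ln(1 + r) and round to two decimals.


Doubling condition: (1 + r)^t = 2
Take ln of both sides: t × ln(1 + r) = ln(2)
t = ln(2) / ln(1 + r)
t = 0.693147 / 0.081027
t = 8.55

t = ln(2) / ln(1 + r) = 8.55 years


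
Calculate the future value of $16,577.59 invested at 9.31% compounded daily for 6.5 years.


Compound interest formula: A = P(1 + r/n)^(nt)
A = $16,577.59 × (1 + 0.0931/365)^(365 × 6.5)
Growth factor: (1 + 0.0931/365)^2372.5 = 1.8313856
A = $16,577.59 × 1.8313856
A = $30,359.96

A = P(1 + r/n)^(nt) = $30,359.96


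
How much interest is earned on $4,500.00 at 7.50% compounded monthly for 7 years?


Compound interest earned = final amount − principal.
A = P(1 + r/n)^(nt) = $4,500.00 × (1 + 0.075/12)^(12 × 7) = $7,594.65
Interest = A − P = $7,594.65 − $4,500.00 = $3,094.65

Interest = A - P = $3,094.65


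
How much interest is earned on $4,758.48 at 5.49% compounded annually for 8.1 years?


Compound interest earned = final amount − principal.
A = P(1 + r/n)^(nt) = $4,758.48 × (1 + 0.0549/1)^(1 × 8.1) = $7,336.34
Interest = A − P = $7,336.34 − $4,758.48 = $2,577.86

Interest = A - P = $2,577.86


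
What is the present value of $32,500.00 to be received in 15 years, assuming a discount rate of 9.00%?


Present value formula: PV = FV / (1 + r)^t
PV = $32,500.00 / (1 + 0.09)^15
PV = $32,500.00 / 3.642482
PV = $8,922.49

PV = FV / (1 + r)^t = $8,922.49


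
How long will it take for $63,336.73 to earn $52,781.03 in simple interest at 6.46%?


Rearrange the simple interest formula for t:
I = P × r × t  ⇒  t = I / (P × r)
t = $52,781.03 / ($63,336.73 × 0.0646)
t = 12.9

t = I/(P×r) = 12.9 years


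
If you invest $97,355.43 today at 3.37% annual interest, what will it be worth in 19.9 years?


Future value formula: FV = PV × (1 + r)^t
FV = $97,355.43 × (1 + 0.0337)^19.9
FV = $97,355.43 × 1.9339751
FV = $188,282.98

FV = PV × (1 + r)^t = $188,282.98


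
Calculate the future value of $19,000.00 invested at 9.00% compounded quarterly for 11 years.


Compound interest formula: A = P(1 + r/n)^(nt)
A = $19,000.00 × (1 + 0.09/4)^(4 × 11)
Growth factor: (1 + 0.09/4)^44 = 2.661864
A = $19,000.00 × 2.661864
A = $50,575.42

A = P(1 + r/n)^(nt) = $50,575.42


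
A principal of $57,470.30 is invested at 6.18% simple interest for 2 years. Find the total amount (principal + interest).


Total amount formula: A = P(1 + rt) = P + P·r·t
Interest: I = P × r × t = $57,470.30 × 0.0618 × 2 = $7,103.33
A = P + I = $57,470.30 + $7,103.33 = $64,573.63

A = P + I = P(1 + rt) = $64,573.63


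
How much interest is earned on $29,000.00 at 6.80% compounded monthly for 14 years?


Compound interest earned = final amount − principal.
A = P(1 + r/n)^(nt) = $29,000.00 × (1 + 0.068/12)^(12 × 14) = $74,934.07
Interest = A − P = $74,934.07 − $29,000.00 = $45,934.07

Interest = A - P = $45,934.07


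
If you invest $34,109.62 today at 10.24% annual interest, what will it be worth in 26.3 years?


Future value formula: FV = PV × (1 + r)^t
FV = $34,109.62 × (1 + 0.1024)^26.3
FV = $34,109.62 × 12.987366
FV = $442,994.12

FV = PV × (1 + r)^t = $442,994.12


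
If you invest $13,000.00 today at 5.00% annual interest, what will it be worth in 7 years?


Future value formula: FV = PV × (1 + r)^t
FV = $13,000.00 × (1 + 0.05)^7
FV = $13,000.00 × 1.4071004
FV = $18,292.31

FV = PV × (1 + r)^t = $18,292.31


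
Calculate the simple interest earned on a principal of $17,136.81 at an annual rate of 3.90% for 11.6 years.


Simple interest formula: I = P × r × t
I = $17,136.81 × 0.039 × 11.6
I = $7,752.69

I = P × r × t = $7,752.69


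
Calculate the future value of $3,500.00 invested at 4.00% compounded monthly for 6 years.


Compound interest formula: A = P(1 + r/n)^(nt)
A = $3,500.00 × (1 + 0.04/12)^(12 × 6)
Growth factor: (1 + 0.04/12)^72 = 1.270742
A = $3,500.00 × 1.270742
A = $4,447.60

A = P(1 + r/n)^(nt) = $4,447.60


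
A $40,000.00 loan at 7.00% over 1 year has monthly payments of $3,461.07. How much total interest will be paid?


Total paid over the life of the loan = PMT × n.
Total paid = $3,461.07 × 12 = $41,532.84
Total interest = total paid − principal = $41,532.84 − $40,000.00 = $1,532.84

Total interest = (PMT × n) - PV = $1,532.84


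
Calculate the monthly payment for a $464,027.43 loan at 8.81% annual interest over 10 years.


Loan payment formula: PMT = PV × r / (1 − (1 + r)^(−n))
Monthly rate r = 0.0881/12 ≈ 0.00734167, n = 120 months
Denominator: 1 − (1 + 0.0881/12)^(−120) = 0.584296
PMT = $464,027.43 × (0.0881/12) / 0.584296
PMT = $5,830.49 per month

PMT = PV × r / (1-(1+r)^(-n)) = $5,830.49/month


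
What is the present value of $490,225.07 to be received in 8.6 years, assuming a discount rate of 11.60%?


Present value formula: PV = FV / (1 + r)^t
PV = $490,225.07 / (1 + 0.116)^8.6
PV = $490,225.07 / 2.5698754
PV = $190,758.30

PV = FV / (1 + r)^t = $190,758.30


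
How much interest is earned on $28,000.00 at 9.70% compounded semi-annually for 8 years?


Compound interest earned = final amount − principal.
A = P(1 + r/n)^(nt) = $28,000.00 × (1 + 0.097/2)^(2 × 8) = $59,738.32
Interest = A − P = $59,738.32 − $28,000.00 = $31,738.32

Interest = A - P = $31,738.32


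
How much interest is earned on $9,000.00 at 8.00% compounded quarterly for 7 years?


Compound interest earned = final amount − principal.
A = P(1 + r/n)^(nt) = $9,000.00 × (1 + 0.08/4)^(4 × 7) = $15,669.22
Interest = A − P = $15,669.22 − $9,000.00 = $6,669.22

Interest = A - P = $6,669.22


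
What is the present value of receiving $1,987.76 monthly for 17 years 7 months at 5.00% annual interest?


Present value of an ordinary annuity: PV = PMT × (1 − (1 + r)^(−n)) / r
Monthly rate r = 0.05/12 ≈ 0.00416667, n = 211
PV = $1,987.76 × (1 − (1 + 0.05/12)^(−211)) / (0.05/12)
PV = $1,987.76 × 140.186965
PV = $278,658.04

PV = PMT × (1-(1+r)^(-n))/r = $278,658.04


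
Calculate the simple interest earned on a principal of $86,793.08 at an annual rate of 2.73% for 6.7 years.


Simple interest formula: I = P × r × t
I = $86,793.08 × 0.0273 × 6.7
I = $15,875.32

I = P × r × t = $15,875.32


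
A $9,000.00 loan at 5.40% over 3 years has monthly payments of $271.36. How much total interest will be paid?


Total paid over the life of the loan = PMT × n.
Total paid = $271.36 × 36 = $9,768.96
Total interest = total paid − principal = $9,768.96 − $9,000.00 = $768.96

Total interest = (PMT × n) - PV = $768.96


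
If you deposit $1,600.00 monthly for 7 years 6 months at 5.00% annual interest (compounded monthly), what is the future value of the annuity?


Future value of an ordinary annuity: FV = PMT × ((1 + r)^n − 1) / r
Monthly rate r = 0.05/12 ≈ 0.00416667, n = 90
FV = $1,600.00 × ((1 + 0.05/12)^90 − 1) / (0.05/12)
FV = $1,600.00 × 108.925990
FV = $174,281.58

FV = PMT × ((1+r)^n - 1)/r = $174,281.58


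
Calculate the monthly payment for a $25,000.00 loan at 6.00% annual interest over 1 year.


Loan payment formula: PMT = PV × r / (1 − (1 + r)^(−n))
Monthly rate r = 0.06/12 = 0.005, n = 12 months
Denominator: 1 − (1 + 0.06/12)^(−12) = 0.0580947
PMT = $25,000.00 × (0.06/12) / 0.0580947
PMT = $2,151.66 per month

PMT = PV × r / (1-(1+r)^(-n)) = $2,151.66/month


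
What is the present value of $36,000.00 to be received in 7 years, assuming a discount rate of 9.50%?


Present value formula: PV = FV / (1 + r)^t
PV = $36,000.00 / (1 + 0.095)^7
PV = $36,000.00 / 1.8875516
PV = $19,072.33

PV = FV / (1 + r)^t = $19,072.33


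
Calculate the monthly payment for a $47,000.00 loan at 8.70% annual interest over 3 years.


Loan payment formula: PMT = PV × r / (1 − (1 + r)^(−n))
Monthly rate r = 0.087/12 = 0.00725, n = 36 months
Denominator: 1 − (1 + 0.087/12)^(−36) = 0.2289935
PMT = $47,000.00 × (0.087/12) / 0.2289935
PMT = $1,488.03 per month

PMT = PV × r / (1-(1+r)^(-n)) = $1,488.03/month


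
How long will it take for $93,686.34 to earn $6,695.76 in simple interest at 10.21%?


Rearrange the simple interest formula for t:
I = P × r × t  ⇒  t = I / (P × r)
t = $6,695.76 / ($93,686.34 × 0.1021)
t = 0.7

t = I/(P×r) = 0.7 years


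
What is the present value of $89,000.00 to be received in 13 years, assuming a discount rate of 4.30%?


Present value formula: PV = FV / (1 + r)^t
PV = $89,000.00 / (1 + 0.043)^13
PV = $89,000.00 / 1.728606
PV = $51,486.57

PV = FV / (1 + r)^t = $51,486.57


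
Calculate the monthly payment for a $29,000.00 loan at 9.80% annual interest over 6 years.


Loan payment formula: PMT = PV × r / (1 − (1 + r)^(−n))
Monthly rate r = 0.098/12 ≈ 0.00816667, n = 72 months
Denominator: 1 − (1 + 0.098/12)^(−72) = 0.443235
PMT = $29,000.00 × (0.098/12) / 0.443235
PMT = $534.33 per month

PMT = PV × r / (1-(1+r)^(-n)) = $534.33/month


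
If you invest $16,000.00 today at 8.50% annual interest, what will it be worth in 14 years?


Future value formula: FV = PV × (1 + r)^t
FV = $16,000.00 × (1 + 0.085)^14
FV = $16,000.00 × 3.133404
FV = $50,134.46

FV = PV × (1 + r)^t = $50,134.46


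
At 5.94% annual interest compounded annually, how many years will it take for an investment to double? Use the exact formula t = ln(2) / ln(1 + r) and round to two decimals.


Doubling condition: (1 + r)^t = 2
Take ln of both sides: t × ln(1 + r) = ln(2)
t = ln(2) / ln(1 + r)
t = 0.693147 / 0.057703
t = 12.01

t = ln(2) / ln(1 + r) = 12.01 years


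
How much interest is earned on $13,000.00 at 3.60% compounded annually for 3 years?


Compound interest earned = final amount − principal.
A = P(1 + r/n)^(nt) = $13,000.00 × (1 + 0.036/1)^(1 × 3) = $14,455.15
Interest = A − P = $14,455.15 − $13,000.00 = $1,455.15

Interest = A - P = $1,455.15


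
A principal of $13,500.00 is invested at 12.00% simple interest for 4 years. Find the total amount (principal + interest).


Total amount formula: A = P(1 + rt) = P + P·r·t
Interest: I = P × r × t = $13,500.00 × 0.12 × 4 = $6,480.00
A = P + I = $13,500.00 + $6,480.00 = $19,980.00

A = P + I = P(1 + rt) = $19,980.00


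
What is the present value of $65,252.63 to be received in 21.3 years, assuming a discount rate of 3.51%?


Present value formula: PV = FV / (1 + r)^t
PV = $65,252.63 / (1 + 0.0351)^21.3
PV = $65,252.63 / 2.085082
PV = $31,294.99

PV = FV / (1 + r)^t = $31,294.99


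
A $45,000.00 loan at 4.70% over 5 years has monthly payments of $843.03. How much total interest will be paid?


Total paid over the life of the loan = PMT × n.
Total paid = $843.03 × 60 = $50,581.80
Total interest = total paid − principal = $50,581.80 − $45,000.00 = $5,581.80

Total interest = (PMT × n) - PV = $5,581.80


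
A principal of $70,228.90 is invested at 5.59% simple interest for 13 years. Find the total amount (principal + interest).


Total amount formula: A = P(1 + rt) = P + P·r·t
Interest: I = P × r × t = $70,228.90 × 0.0559 × 13 = $51,035.34
A = P + I = $70,228.90 + $51,035.34 = $121,264.24

A = P + I = P(1 + rt) = $121,264.24


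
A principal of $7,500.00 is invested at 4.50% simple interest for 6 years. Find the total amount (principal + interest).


Total amount formula: A = P(1 + rt) = P + P·r·t
Interest: I = P × r × t = $7,500.00 × 0.045 × 6 = $2,025.00
A = P + I = $7,500.00 + $2,025.00 = $9,525.00

A = P + I = P(1 + rt) = $9,525.00


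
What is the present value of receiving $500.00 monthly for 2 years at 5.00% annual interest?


Present value of an ordinary annuity: PV = PMT × (1 − (1 + r)^(−n)) / r
Monthly rate r = 0.05/12 ≈ 0.00416667, n = 24
PV = $500.00 × (1 − (1 + 0.05/12)^(−24)) / (0.05/12)
PV = $500.00 × 22.793898
PV = $11,396.95

PV = PMT × (1-(1+r)^(-n))/r = $11,396.95


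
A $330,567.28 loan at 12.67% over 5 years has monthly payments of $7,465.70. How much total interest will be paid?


Total paid over the life of the loan = PMT × n.
Total paid = $7,465.70 × 60 = $447,942.00
Total interest = total paid − principal = $447,942.00 − $330,567.28 = $117,374.72

Total interest = (PMT × n) - PV = $117,374.72


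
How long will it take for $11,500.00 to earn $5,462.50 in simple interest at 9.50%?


Rearrange the simple interest formula for t:
I = P × r × t  ⇒  t = I / (P × r)
t = $5,462.50 / ($11,500.00 × 0.095)
t = 5

t = I/(P×r) = 5 years


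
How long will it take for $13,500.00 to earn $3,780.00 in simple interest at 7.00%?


Rearrange the simple interest formula for t:
I = P × r × t  ⇒  t = I / (P × r)
t = $3,780.00 / ($13,500.00 × 0.07)
t = 4

t = I/(P×r) = 4 years


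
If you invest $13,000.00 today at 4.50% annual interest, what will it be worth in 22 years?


Future value formula: FV = PV × (1 + r)^t
FV = $13,000.00 × (1 + 0.045)^22
FV = $13,000.00 × 2.633652
FV = $34,237.48

FV = PV × (1 + r)^t = $34,237.48


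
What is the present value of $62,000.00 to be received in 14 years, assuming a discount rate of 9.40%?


Present value formula: PV = FV / (1 + r)^t
PV = $62,000.00 / (1 + 0.094)^14
PV = $62,000.00 / 3.517568
PV = $17,625.81

PV = FV / (1 + r)^t = $17,625.81


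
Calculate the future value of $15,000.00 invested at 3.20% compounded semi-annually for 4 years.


Compound interest formula: A = P(1 + r/n)^(nt)
A = $15,000.00 × (1 + 0.032/2)^(2 × 4)
Growth factor: (1 + 0.032/2)^8 = 1.135402
A = $15,000.00 × 1.135402
A = $17,031.03

A = P(1 + r/n)^(nt) = $17,031.03


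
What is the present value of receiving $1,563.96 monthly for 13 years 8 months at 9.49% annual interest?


Present value of an ordinary annuity: PV = PMT × (1 − (1 + r)^(−n)) / r
Monthly rate r = 0.0949/12 ≈ 0.00790833, n = 164
PV = $1,563.96 × (1 − (1 + 0.0949/12)^(−164)) / (0.0949/12)
PV = $1,563.96 × 91.706068
PV = $143,424.62

PV = PMT × (1-(1+r)^(-n))/r = $143,424.62


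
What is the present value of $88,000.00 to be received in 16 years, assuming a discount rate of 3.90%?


Present value formula: PV = FV / (1 + r)^t
PV = $88,000.00 / (1 + 0.039)^16
PV = $88,000.00 / 1.844373
PV = $47,712.69

PV = FV / (1 + r)^t = $47,712.69


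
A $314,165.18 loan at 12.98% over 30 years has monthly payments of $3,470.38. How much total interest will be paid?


Total paid over the life of the loan = PMT × n.
Total paid = $3,470.38 × 360 = $1,249,336.80
Total interest = total paid − principal = $1,249,336.80 − $314,165.18 = $935,171.62

Total interest = (PMT × n) - PV = $935,171.62


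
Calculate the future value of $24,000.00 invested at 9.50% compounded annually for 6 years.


Compound interest formula: A = P(1 + r/n)^(nt)
A = $24,000.00 × (1 + 0.095/1)^(1 × 6)
Growth factor: (1 + 0.095/1)^6 = 1.7237914
A = $24,000.00 × 1.7237914
A = $41,370.99

A = P(1 + r/n)^(nt) = $41,370.99


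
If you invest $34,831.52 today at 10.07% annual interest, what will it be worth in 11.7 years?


Future value formula: FV = PV × (1 + r)^t
FV = $34,831.52 × (1 + 0.1007)^11.7
FV = $34,831.52 × 3.0727477
FV = $107,028.47

FV = PV × (1 + r)^t = $107,028.47


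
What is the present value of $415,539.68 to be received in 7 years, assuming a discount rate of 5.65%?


Present value formula: PV = FV / (1 + r)^t
PV = $415,539.68 / (1 + 0.0565)^7
PV = $415,539.68 / 1.4692189
PV = $282,830.34

PV = FV / (1 + r)^t = $282,830.34


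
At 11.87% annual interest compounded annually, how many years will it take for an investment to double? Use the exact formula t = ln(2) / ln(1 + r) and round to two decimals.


Doubling condition: (1 + r)^t = 2
Take ln of both sides: t × ln(1 + r) = ln(2)
t = ln(2) / ln(1 + r)
t = 0.693147 / 0.112167
t = 6.18

t = ln(2) / ln(1 + r) = 6.18 years


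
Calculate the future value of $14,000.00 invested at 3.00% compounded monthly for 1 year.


Compound interest formula: A = P(1 + r/n)^(nt)
A = $14,000.00 × (1 + 0.03/12)^(12 × 1)
Growth factor: (1 + 0.03/12)^12 = 1.030416
A = $14,000.00 × 1.030416
A = $14,425.82

A = P(1 + r/n)^(nt) = $14,425.82


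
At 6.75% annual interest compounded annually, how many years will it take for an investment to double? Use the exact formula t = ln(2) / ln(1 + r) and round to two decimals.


Doubling condition: (1 + r)^t = 2
Take ln of both sides: t × ln(1 + r) = ln(2)
t = ln(2) / ln(1 + r)
t = 0.693147 / 0.065319
t = 10.61

t = ln(2) / ln(1 + r) = 10.61 years


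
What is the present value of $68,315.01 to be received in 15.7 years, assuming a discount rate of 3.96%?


Present value formula: PV = FV / (1 + r)^t
PV = $68,315.01 / (1 + 0.0396)^15.7
PV = $68,315.01 / 1.8399264
PV = $37,129.21

PV = FV / (1 + r)^t = $37,129.21


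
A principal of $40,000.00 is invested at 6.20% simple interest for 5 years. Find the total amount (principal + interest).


Total amount formula: A = P(1 + rt) = P + P·r·t
Interest: I = P × r × t = $40,000.00 × 0.062 × 5 = $12,400.00
A = P + I = $40,000.00 + $12,400.00 = $52,400.00

A = P + I = P(1 + rt) = $52,400.00


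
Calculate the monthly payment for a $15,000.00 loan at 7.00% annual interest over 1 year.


Loan payment formula: PMT = PV × r / (1 − (1 + r)^(−n))
Monthly rate r = 0.07/12 ≈ 0.00583333, n = 12 months
Denominator: 1 − (1 + 0.07/12)^(−12) = 0.0674165
PMT = $15,000.00 × (0.07/12) / 0.0674165
PMT = $1,297.90 per month

PMT = PV × r / (1-(1+r)^(-n)) = $1,297.90/month


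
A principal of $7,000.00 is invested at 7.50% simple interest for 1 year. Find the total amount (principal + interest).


Total amount formula: A = P(1 + rt) = P + P·r·t
Interest: I = P × r × t = $7,000.00 × 0.075 × 1 = $525.00
A = P + I = $7,000.00 + $525.00 = $7,525.00

A = P + I = P(1 + rt) = $7,525.00


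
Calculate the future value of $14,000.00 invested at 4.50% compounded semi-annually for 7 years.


Compound interest formula: A = P(1 + r/n)^(nt)
A = $14,000.00 × (1 + 0.045/2)^(2 × 7)
Growth factor: (1 + 0.045/2)^14 = 1.3654834
A = $14,000.00 × 1.3654834
A = $19,116.77

A = P(1 + r/n)^(nt) = $19,116.77


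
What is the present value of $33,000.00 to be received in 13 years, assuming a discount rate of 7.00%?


Present value formula: PV = FV / (1 + r)^t
PV = $33,000.00 / (1 + 0.07)^13
PV = $33,000.00 / 2.409845
PV = $13,693.83

PV = FV / (1 + r)^t = $13,693.83


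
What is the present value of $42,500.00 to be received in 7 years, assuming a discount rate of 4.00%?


Present value formula: PV = FV / (1 + r)^t
PV = $42,500.00 / (1 + 0.04)^7
PV = $42,500.00 / 1.3159318
PV = $32,296.51

PV = FV / (1 + r)^t = $32,296.51


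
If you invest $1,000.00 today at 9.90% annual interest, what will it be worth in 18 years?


Future value formula: FV = PV × (1 + r)^t
FV = $1,000.00 × (1 + 0.099)^18
FV = $1,000.00 × 5.469636
FV = $5,469.64

FV = PV × (1 + r)^t = $5,469.64


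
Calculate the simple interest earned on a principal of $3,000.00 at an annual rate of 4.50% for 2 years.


Simple interest formula: I = P × r × t
I = $3,000.00 × 0.045 × 2
I = $270.00

I = P × r × t = $270.00


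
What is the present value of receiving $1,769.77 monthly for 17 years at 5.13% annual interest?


Present value of an ordinary annuity: PV = PMT × (1 − (1 + r)^(−n)) / r
Monthly rate r = 0.0513/12 = 0.004275, n = 204
PV = $1,769.77 × (1 − (1 + 0.0513/12)^(−204)) / (0.0513/12)
PV = $1,769.77 × 135.941399
PV = $240,585.01

PV = PMT × (1-(1+r)^(-n))/r = $240,585.01


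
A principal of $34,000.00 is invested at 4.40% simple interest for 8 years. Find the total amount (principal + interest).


Total amount formula: A = P(1 + rt) = P + P·r·t
Interest: I = P × r × t = $34,000.00 × 0.044 × 8 = $11,968.00
A = P + I = $34,000.00 + $11,968.00 = $45,968.00

A = P + I = P(1 + rt) = $45,968.00


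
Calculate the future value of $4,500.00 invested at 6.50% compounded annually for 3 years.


Compound interest formula: A = P(1 + r/n)^(nt)
A = $4,500.00 × (1 + 0.065/1)^(1 × 3)
Growth factor: (1 + 0.065/1)^3 = 1.2079496
A = $4,500.00 × 1.2079496
A = $5,435.77

A = P(1 + r/n)^(nt) = $5,435.77


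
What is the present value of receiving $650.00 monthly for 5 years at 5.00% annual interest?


Present value of an ordinary annuity: PV = PMT × (1 − (1 + r)^(−n)) / r
Monthly rate r = 0.05/12 ≈ 0.00416667, n = 60
PV = $650.00 × (1 − (1 + 0.05/12)^(−60)) / (0.05/12)
PV = $650.00 × 52.990706
PV = $34,443.96

PV = PMT × (1-(1+r)^(-n))/r = $34,443.96


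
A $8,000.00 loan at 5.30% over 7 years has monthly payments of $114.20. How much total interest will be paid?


Total paid over the life of the loan = PMT × n.
Total paid = $114.20 × 84 = $9,592.80
Total interest = total paid − principal = $9,592.80 − $8,000.00 = $1,592.80

Total interest = (PMT × n) - PV = $1,592.80


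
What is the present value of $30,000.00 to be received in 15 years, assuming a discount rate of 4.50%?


Present value formula: PV = FV / (1 + r)^t
PV = $30,000.00 / (1 + 0.045)^15
PV = $30,000.00 / 1.9352824
PV = $15,501.61

PV = FV / (1 + r)^t = $15,501.61


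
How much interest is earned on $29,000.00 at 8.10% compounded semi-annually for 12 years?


Compound interest earned = final amount − principal.
A = P(1 + r/n)^(nt) = $29,000.00 × (1 + 0.081/2)^(2 × 12) = $75,198.30
Interest = A − P = $75,198.30 − $29,000.00 = $46,198.30

Interest = A - P = $46,198.30


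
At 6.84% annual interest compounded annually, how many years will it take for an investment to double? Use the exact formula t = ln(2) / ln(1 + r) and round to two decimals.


Doubling condition: (1 + r)^t = 2
Take ln of both sides: t × ln(1 + r) = ln(2)
t = ln(2) / ln(1 + r)
t = 0.693147 / 0.066162
t = 10.48

t = ln(2) / ln(1 + r) = 10.48 years


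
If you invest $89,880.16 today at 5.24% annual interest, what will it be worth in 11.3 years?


Future value formula: FV = PV × (1 + r)^t
FV = $89,880.16 × (1 + 0.0524)^11.3
FV = $89,880.16 × 1.7809162
FV = $160,069.03

FV = PV × (1 + r)^t = $160,069.03


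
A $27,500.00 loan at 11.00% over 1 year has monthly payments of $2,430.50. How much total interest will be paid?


Total paid over the life of the loan = PMT × n.
Total paid = $2,430.50 × 12 = $29,166.00
Total interest = total paid − principal = $29,166.00 − $27,500.00 = $1,666.00

Total interest = (PMT × n) - PV = $1,666.00


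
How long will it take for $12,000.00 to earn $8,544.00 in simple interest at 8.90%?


Rearrange the simple interest formula for t:
I = P × r × t  ⇒  t = I / (P × r)
t = $8,544.00 / ($12,000.00 × 0.089)
t = 8

t = I/(P×r) = 8 years


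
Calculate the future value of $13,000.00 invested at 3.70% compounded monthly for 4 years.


Compound interest formula: A = P(1 + r/n)^(nt)
A = $13,000.00 × (1 + 0.037/12)^(12 × 4)
Growth factor: (1 + 0.037/12)^48 = 1.159249
A = $13,000.00 × 1.159249
A = $15,070.24

A = P(1 + r/n)^(nt) = $15,070.24


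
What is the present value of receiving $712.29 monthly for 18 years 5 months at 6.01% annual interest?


Present value of an ordinary annuity: PV = PMT × (1 − (1 + r)^(−n)) / r
Monthly rate r = 0.0601/12 ≈ 0.00500833, n = 221
PV = $712.29 × (1 − (1 + 0.0601/12)^(−221)) / (0.0601/12)
PV = $712.29 × 133.474340
PV = $95,072.44

PV = PMT × (1-(1+r)^(-n))/r = $95,072.44


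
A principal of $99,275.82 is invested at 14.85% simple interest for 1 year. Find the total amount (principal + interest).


Total amount formula: A = P(1 + rt) = P + P·r·t
Interest: I = P × r × t = $99,275.82 × 0.1485 × 1 = $14,742.46
A = P + I = $99,275.82 + $14,742.46 = $114,018.28

A = P + I = P(1 + rt) = $114,018.28


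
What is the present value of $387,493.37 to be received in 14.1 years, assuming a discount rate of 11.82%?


Present value formula: PV = FV / (1 + r)^t
PV = $387,493.37 / (1 + 0.1182)^14.1
PV = $387,493.37 / 4.831976
PV = $80,193.56

PV = FV / (1 + r)^t = $80,193.56


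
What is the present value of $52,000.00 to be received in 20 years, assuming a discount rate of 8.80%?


Present value formula: PV = FV / (1 + r)^t
PV = $52,000.00 / (1 + 0.088)^20
PV = $52,000.00 / 5.402290
PV = $9,625.55

PV = FV / (1 + r)^t = $9,625.55


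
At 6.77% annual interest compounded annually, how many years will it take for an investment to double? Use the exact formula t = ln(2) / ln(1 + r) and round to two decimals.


Doubling condition: (1 + r)^t = 2
Take ln of both sides: t × ln(1 + r) = ln(2)
t = ln(2) / ln(1 + r)
t = 0.693147 / 0.065507
t = 10.58

t = ln(2) / ln(1 + r) = 10.58 years


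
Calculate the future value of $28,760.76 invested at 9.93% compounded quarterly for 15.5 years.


Compound interest formula: A = P(1 + r/n)^(nt)
A = $28,760.76 × (1 + 0.0993/4)^(4 × 15.5)
Growth factor: (1 + 0.0993/4)^62 = 4.573852
A = $28,760.76 × 4.573852
A = $131,547.46

A = P(1 + r/n)^(nt) = $131,547.46


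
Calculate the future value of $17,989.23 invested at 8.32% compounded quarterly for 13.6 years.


Compound interest formula: A = P(1 + r/n)^(nt)
A = $17,989.23 × (1 + 0.0832/4)^(4 × 13.6)
Growth factor: (1 + 0.0832/4)^54.4 = 3.064587
A = $17,989.23 × 3.064587
A = $55,129.56

A = P(1 + r/n)^(nt) = $55,129.56


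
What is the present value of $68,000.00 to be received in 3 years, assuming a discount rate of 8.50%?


Present value formula: PV = FV / (1 + r)^t
PV = $68,000.00 / (1 + 0.085)^3
PV = $68,000.00 / 1.2772891
PV = $53,237.75

PV = FV / (1 + r)^t = $53,237.75


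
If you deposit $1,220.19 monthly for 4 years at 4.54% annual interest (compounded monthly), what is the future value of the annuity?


Future value of an ordinary annuity: FV = PMT × ((1 + r)^n − 1) / r
Monthly rate r = 0.0454/12 ≈ 0.00378333, n = 48
FV = $1,220.19 × ((1 + 0.0454/12)^48 − 1) / (0.0454/12)
FV = $1,220.19 × 52.526066
FV = $64,091.78

FV = PMT × ((1+r)^n - 1)/r = $64,091.78


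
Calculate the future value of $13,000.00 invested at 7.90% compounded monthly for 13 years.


Compound interest formula: A = P(1 + r/n)^(nt)
A = $13,000.00 × (1 + 0.079/12)^(12 × 13)
Growth factor: (1 + 0.079/12)^156 = 2.7832915
A = $13,000.00 × 2.7832915
A = $36,182.79

A = P(1 + r/n)^(nt) = $36,182.79


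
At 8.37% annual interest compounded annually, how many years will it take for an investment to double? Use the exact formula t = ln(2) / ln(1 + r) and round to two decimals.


Doubling condition: (1 + r)^t = 2
Take ln of both sides: t × ln(1 + r) = ln(2)
t = ln(2) / ln(1 + r)
t = 0.693147 / 0.080381
t = 8.62

t = ln(2) / ln(1 + r) = 8.62 years


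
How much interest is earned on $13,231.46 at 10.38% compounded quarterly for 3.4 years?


Compound interest earned = final amount − principal.
A = P(1 + r/n)^(nt) = $13,231.46 × (1 + 0.1038/4)^(4 × 3.4) = $18,746.67
Interest = A − P = $18,746.67 − $13,231.46 = $5,515.21

Interest = A - P = $5,515.21


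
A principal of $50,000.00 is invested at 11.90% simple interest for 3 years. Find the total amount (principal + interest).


Total amount formula: A = P(1 + rt) = P + P·r·t
Interest: I = P × r × t = $50,000.00 × 0.119 × 3 = $17,850.00
A = P + I = $50,000.00 + $17,850.00 = $67,850.00

A = P + I = P(1 + rt) = $67,850.00


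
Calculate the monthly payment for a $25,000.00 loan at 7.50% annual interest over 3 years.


Loan payment formula: PMT = PV × r / (1 − (1 + r)^(−n))
Monthly rate r = 0.075/12 = 0.00625, n = 36 months
Denominator: 1 − (1 + 0.075/12)^(−36) = 0.200924
PMT = $25,000.00 × (0.075/12) / 0.200924
PMT = $777.66 per month

PMT = PV × r / (1-(1+r)^(-n)) = $777.66/month


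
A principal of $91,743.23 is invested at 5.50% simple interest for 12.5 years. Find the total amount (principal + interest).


Total amount formula: A = P(1 + rt) = P + P·r·t
Interest: I = P × r × t = $91,743.23 × 0.055 × 12.5 = $63,073.47
A = P + I = $91,743.23 + $63,073.47 = $154,816.70

A = P + I = P(1 + rt) = $154,816.70


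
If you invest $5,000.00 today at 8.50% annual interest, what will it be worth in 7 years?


Future value formula: FV = PV × (1 + r)^t
FV = $5,000.00 × (1 + 0.085)^7
FV = $5,000.00 × 1.770142
FV = $8,850.71

FV = PV × (1 + r)^t = $8,850.71


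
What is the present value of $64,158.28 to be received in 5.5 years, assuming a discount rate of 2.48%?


Present value formula: PV = FV / (1 + r)^t
PV = $64,158.28 / (1 + 0.0248)^5.5
PV = $64,158.28 / 1.14423477
PV = $56,070.91

PV = FV / (1 + r)^t = $56,070.91


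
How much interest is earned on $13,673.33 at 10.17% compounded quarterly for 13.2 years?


Compound interest earned = final amount − principal.
A = P(1 + r/n)^(nt) = $13,673.33 × (1 + 0.1017/4)^(4 × 13.2) = $51,475.47
Interest = A − P = $51,475.47 − $13,673.33 = $37,802.14

Interest = A - P = $37,802.14


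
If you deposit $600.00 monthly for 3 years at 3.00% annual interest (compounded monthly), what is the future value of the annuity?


Future value of an ordinary annuity: FV = PMT × ((1 + r)^n − 1) / r
Monthly rate r = 0.03/12 = 0.0025, n = 36
FV = $600.00 × ((1 + 0.03/12)^36 − 1) / (0.03/12)
FV = $600.00 × 37.620560
FV = $22,572.34

FV = PMT × ((1+r)^n - 1)/r = $22,572.34


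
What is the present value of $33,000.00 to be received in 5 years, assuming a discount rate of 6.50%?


Present value formula: PV = FV / (1 + r)^t
PV = $33,000.00 / (1 + 0.065)^5
PV = $33,000.00 / 1.3700867
PV = $24,086.07

PV = FV / (1 + r)^t = $24,086.07


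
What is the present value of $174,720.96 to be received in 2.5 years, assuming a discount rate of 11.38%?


Present value formula: PV = FV / (1 + r)^t
PV = $174,720.96 / (1 + 0.1138)^2.5
PV = $174,720.96 / 1.3092363
PV = $133,452.58

PV = FV / (1 + r)^t = $133,452.58


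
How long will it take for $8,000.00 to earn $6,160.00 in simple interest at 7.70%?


Rearrange the simple interest formula for t:
I = P × r × t  ⇒  t = I / (P × r)
t = $6,160.00 / ($8,000.00 × 0.077)
t = 10

t = I/(P×r) = 10 years


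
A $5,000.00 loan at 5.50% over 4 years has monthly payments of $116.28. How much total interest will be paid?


Total paid over the life of the loan = PMT × n.
Total paid = $116.28 × 48 = $5,581.44
Total interest = total paid − principal = $5,581.44 − $5,000.00 = $581.44

Total interest = (PMT × n) - PV = $581.44


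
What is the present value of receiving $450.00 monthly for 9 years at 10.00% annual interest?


Present value of an ordinary annuity: PV = PMT × (1 − (1 + r)^(−n)) / r
Monthly rate r = 0.1/12 ≈ 0.00833333, n = 108
PV = $450.00 × (1 − (1 + 0.1/12)^(−108)) / (0.1/12)
PV = $450.00 × 71.029355
PV = $31,963.21

PV = PMT × (1-(1+r)^(-n))/r = $31,963.21


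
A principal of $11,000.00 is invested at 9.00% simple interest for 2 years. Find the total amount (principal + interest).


Total amount formula: A = P(1 + rt) = P + P·r·t
Interest: I = P × r × t = $11,000.00 × 0.09 × 2 = $1,980.00
A = P + I = $11,000.00 + $1,980.00 = $12,980.00

A = P + I = P(1 + rt) = $12,980.00


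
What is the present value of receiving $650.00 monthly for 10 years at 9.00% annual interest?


Present value of an ordinary annuity: PV = PMT × (1 − (1 + r)^(−n)) / r
Monthly rate r = 0.09/12 = 0.0075, n = 120
PV = $650.00 × (1 − (1 + 0.09/12)^(−120)) / (0.09/12)
PV = $650.00 × 78.941693
PV = $51,312.10

PV = PMT × (1-(1+r)^(-n))/r = $51,312.10


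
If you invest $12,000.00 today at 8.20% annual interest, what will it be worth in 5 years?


Future value formula: FV = PV × (1 + r)^t
FV = $12,000.00 × (1 + 0.082)^5
FV = $12,000.00 × 1.482983
FV = $17,795.80

FV = PV × (1 + r)^t = $17,795.80


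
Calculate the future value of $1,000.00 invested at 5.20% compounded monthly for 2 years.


Compound interest formula: A = P(1 + r/n)^(nt)
A = $1,000.00 × (1 + 0.052/12)^(12 × 2)
Growth factor: (1 + 0.052/12)^24 = 1.109351
A = $1,000.00 × 1.109351
A = $1,109.35

A = P(1 + r/n)^(nt) = $1,109.35


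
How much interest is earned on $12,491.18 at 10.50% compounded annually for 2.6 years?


Compound interest earned = final amount − principal.
A = P(1 + r/n)^(nt) = $12,491.18 × (1 + 0.105/1)^(1 × 2.6) = $16,193.67
Interest = A − P = $16,193.67 − $12,491.18 = $3,702.49

Interest = A - P = $3,702.49
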